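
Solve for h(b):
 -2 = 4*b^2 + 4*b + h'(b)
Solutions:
 h(b) = C1 - 4*b^3/3 - 2*b^2 - 2*b


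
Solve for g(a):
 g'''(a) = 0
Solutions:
 g(a) = C1 + C2*a + C3*a^2


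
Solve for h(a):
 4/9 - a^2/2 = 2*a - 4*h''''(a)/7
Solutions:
 h(a) = C1 + C2*a + C3*a^2 + C4*a^3 + 7*a^6/2880 + 7*a^5/240 - 7*a^4/216


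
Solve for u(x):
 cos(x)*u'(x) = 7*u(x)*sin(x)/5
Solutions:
 u(x) = C1/cos(x)^(7/5)


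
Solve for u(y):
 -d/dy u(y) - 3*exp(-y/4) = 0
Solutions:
 u(y) = C1 + 12*exp(-y/4)


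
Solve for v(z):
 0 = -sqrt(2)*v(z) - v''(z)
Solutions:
 v(z) = C1*sin(2^(1/4)*z) + C2*cos(2^(1/4)*z)


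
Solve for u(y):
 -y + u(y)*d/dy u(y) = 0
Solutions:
 u(y) = -sqrt(C1 + y^2)
 u(y) = sqrt(C1 + y^2)


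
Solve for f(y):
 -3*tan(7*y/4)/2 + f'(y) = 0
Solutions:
 f(y) = C1 - 6*log(cos(7*y/4))/7


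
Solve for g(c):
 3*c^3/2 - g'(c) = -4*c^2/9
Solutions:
 g(c) = C1 + 3*c^4/8 + 4*c^3/27


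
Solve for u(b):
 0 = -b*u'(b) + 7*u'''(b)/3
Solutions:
 u(b) = C1 + Integral(C2*airyai(3^(1/3)*7^(2/3)*b/7) + C3*airybi(3^(1/3)*7^(2/3)*b/7), b)


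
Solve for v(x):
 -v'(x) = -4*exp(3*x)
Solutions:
 v(x) = C1 + 4*exp(3*x)/3


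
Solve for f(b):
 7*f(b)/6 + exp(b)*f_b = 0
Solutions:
 f(b) = C1*exp(7*exp(-b)/6)


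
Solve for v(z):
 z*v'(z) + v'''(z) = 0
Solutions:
 v(z) = C1 + Integral(C2*airyai(-z) + C3*airybi(-z), z)


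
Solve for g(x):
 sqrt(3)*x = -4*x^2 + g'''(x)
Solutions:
 g(x) = C1 + C2*x + C3*x^2 + x^5/15 + sqrt(3)*x^4/24


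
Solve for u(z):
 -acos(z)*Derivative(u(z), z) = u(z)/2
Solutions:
 u(z) = C1*exp(-Integral(1/acos(z), z)/2)


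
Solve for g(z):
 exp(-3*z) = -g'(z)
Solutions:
 g(z) = C1 + exp(-3*z)/3


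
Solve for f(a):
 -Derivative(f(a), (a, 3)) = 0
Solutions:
 f(a) = C1 + C2*a + C3*a^2


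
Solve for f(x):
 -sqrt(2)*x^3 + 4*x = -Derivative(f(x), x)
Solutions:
 f(x) = C1 + sqrt(2)*x^4/4 - 2*x^2


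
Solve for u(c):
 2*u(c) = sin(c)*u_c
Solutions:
 u(c) = C1*(cos(c) - 1)/(cos(c) + 1)


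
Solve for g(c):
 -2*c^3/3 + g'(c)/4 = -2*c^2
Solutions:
 g(c) = C1 + 2*c^4/3 - 8*c^3/3


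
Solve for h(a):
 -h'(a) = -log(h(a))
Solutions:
 li(h(a)) = C1 + a


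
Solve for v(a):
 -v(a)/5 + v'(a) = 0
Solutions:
 v(a) = C1*exp(a/5)


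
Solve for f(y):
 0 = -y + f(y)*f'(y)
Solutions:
 f(y) = -sqrt(C1 + y^2)
 f(y) = sqrt(C1 + y^2)


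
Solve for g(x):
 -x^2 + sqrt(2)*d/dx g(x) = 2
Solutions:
 g(x) = C1 + sqrt(2)*x^3/6 + sqrt(2)*x


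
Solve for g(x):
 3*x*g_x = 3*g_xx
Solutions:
 g(x) = C1 + C2*erfi(sqrt(2)*x/2)


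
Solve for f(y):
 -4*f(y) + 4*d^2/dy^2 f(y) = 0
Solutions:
 f(y) = C1*exp(-y) + C2*exp(y)


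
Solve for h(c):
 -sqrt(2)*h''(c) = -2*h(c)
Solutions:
 h(c) = C1*exp(-2^(1/4)*c) + C2*exp(2^(1/4)*c)


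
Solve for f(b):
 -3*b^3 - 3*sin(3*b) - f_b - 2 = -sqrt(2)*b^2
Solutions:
 f(b) = C1 - 3*b^4/4 + sqrt(2)*b^3/3 - 2*b + cos(3*b)


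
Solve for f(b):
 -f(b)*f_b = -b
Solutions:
 f(b) = -sqrt(C1 + b^2)
 f(b) = sqrt(C1 + b^2)


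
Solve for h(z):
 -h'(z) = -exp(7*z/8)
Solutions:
 h(z) = C1 + 8*exp(7*z/8)/7


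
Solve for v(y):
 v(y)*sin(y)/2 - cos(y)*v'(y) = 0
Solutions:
 v(y) = C1/sqrt(cos(y))


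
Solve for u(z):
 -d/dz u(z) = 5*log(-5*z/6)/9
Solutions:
 u(z) = C1 - 5*z*log(-z)/9 + 5*z*(-log(5) + 1 + log(6))/9


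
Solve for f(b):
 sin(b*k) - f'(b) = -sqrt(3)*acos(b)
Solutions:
 f(b) = C1 + sqrt(3)*(b*acos(b) - sqrt(1 - b^2)) + Piecewise((-cos(b*k)/k, Ne(k, 0)), (0, True))


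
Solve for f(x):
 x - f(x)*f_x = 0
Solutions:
 f(x) = -sqrt(C1 + x^2)
 f(x) = sqrt(C1 + x^2)


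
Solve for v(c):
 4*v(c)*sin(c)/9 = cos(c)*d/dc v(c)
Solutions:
 v(c) = C1/cos(c)^(4/9)


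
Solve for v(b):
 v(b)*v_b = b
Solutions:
 v(b) = -sqrt(C1 + b^2)
 v(b) = sqrt(C1 + b^2)


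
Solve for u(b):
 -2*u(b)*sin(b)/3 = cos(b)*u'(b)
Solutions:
 u(b) = C1*cos(b)^(2/3)


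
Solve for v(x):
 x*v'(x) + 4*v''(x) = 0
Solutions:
 v(x) = C1 + C2*erf(sqrt(2)*x/4)


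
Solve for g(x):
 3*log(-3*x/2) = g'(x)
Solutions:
 g(x) = C1 + 3*x*log(-x) + 3*x*(-1 - log(2) + log(3))


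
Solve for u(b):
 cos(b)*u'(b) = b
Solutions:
 u(b) = C1 + Integral(b/cos(b), b)


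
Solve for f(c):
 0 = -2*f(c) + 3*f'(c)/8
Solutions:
 f(c) = C1*exp(16*c/3)


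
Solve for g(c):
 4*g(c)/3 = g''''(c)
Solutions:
 g(c) = C1*exp(-sqrt(2)*3^(3/4)*c/3) + C2*exp(sqrt(2)*3^(3/4)*c/3) + C3*sin(sqrt(2)*3^(3/4)*c/3) + C4*cos(sqrt(2)*3^(3/4)*c/3)


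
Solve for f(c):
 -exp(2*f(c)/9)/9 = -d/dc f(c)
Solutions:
 f(c) = 9*log(-sqrt(-1/(C1 + c))) - 9*log(2)/2 + 18*log(3)
 f(c) = 9*log(-1/(C1 + c))/2 - 9*log(2)/2 + 18*log(3)


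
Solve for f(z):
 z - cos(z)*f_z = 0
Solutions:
 f(z) = C1 + Integral(z/cos(z), z)


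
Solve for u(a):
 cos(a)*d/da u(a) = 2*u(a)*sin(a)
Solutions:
 u(a) = C1/cos(a)^2


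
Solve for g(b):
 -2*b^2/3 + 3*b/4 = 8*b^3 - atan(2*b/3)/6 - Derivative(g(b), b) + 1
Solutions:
 g(b) = C1 + 2*b^4 + 2*b^3/9 - 3*b^2/8 - b*atan(2*b/3)/6 + b + log(4*b^2 + 9)/8


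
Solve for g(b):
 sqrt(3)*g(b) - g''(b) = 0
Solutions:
 g(b) = C1*exp(-3^(1/4)*b) + C2*exp(3^(1/4)*b)


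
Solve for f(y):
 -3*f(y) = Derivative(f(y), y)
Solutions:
 f(y) = C1*exp(-3*y)


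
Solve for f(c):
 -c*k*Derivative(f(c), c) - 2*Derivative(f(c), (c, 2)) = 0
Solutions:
 f(c) = Piecewise((-sqrt(pi)*C1*erf(c*sqrt(k)/2)/sqrt(k) - C2, (k > 0) | (k < 0)), (-C1*c - C2, True))


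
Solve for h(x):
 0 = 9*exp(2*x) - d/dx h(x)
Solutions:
 h(x) = C1 + 9*exp(2*x)/2


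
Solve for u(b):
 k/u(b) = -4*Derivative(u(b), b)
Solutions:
 u(b) = -sqrt(C1 - 2*b*k)/2
 u(b) = sqrt(C1 - 2*b*k)/2


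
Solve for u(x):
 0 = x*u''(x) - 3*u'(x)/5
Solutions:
 u(x) = C1 + C2*x^(8/5)


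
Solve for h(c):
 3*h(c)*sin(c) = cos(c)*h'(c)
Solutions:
 h(c) = C1/cos(c)^3


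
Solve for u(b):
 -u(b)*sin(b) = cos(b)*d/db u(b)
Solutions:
 u(b) = C1*cos(b)


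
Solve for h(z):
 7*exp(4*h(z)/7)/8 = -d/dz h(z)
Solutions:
 h(z) = 7*log(-(1/(C1 + 7*z))^(1/4)) + 7*log(14)/4
 h(z) = 7*log(1/(C1 + 7*z))/4 + 7*log(14)/4
 h(z) = 7*log(-I*(1/(C1 + 7*z))^(1/4)) + 7*log(14)/4
 h(z) = 7*log(I*(1/(C1 + 7*z))^(1/4)) + 7*log(14)/4


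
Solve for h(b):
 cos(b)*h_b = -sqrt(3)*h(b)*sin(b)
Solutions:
 h(b) = C1*cos(b)^(sqrt(3))


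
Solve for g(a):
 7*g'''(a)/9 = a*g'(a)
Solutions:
 g(a) = C1 + Integral(C2*airyai(21^(2/3)*a/7) + C3*airybi(21^(2/3)*a/7), a)


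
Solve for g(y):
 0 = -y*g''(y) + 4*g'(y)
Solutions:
 g(y) = C1 + C2*y^5


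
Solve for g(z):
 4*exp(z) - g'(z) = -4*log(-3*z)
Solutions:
 g(z) = C1 + 4*z*log(-z) + 4*z*(-1 + log(3)) + 4*exp(z)


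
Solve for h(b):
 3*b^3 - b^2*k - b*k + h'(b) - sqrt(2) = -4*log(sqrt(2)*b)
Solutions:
 h(b) = C1 - 3*b^4/4 + b^3*k/3 + b^2*k/2 - 4*b*log(b) - b*log(4) + sqrt(2)*b + 4*b


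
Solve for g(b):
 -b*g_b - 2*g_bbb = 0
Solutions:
 g(b) = C1 + Integral(C2*airyai(-2^(2/3)*b/2) + C3*airybi(-2^(2/3)*b/2), b)


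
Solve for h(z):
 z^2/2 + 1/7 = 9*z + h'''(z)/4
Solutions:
 h(z) = C1 + C2*z + C3*z^2 + z^5/30 - 3*z^4/2 + 2*z^3/21


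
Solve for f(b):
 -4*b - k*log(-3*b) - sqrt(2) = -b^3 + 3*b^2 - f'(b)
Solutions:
 f(b) = C1 - b^4/4 + b^3 + 2*b^2 + b*k*log(-b) + b*(-k + k*log(3) + sqrt(2))


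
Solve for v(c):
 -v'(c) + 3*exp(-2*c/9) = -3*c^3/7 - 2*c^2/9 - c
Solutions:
 v(c) = C1 + 3*c^4/28 + 2*c^3/27 + c^2/2 - 27*exp(-2*c/9)/2


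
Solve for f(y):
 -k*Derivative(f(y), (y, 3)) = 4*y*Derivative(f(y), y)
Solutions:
 f(y) = C1 + Integral(C2*airyai(2^(2/3)*y*(-1/k)^(1/3)) + C3*airybi(2^(2/3)*y*(-1/k)^(1/3)), y)


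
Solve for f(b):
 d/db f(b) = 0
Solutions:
 f(b) = C1


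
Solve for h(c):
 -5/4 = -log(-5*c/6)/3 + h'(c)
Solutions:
 h(c) = C1 + c*log(-c)/3 + c*(-19 - 4*log(6) + 4*log(5))/12


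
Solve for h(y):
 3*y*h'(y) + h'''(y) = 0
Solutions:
 h(y) = C1 + Integral(C2*airyai(-3^(1/3)*y) + C3*airybi(-3^(1/3)*y), y)


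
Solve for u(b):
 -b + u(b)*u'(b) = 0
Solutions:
 u(b) = -sqrt(C1 + b^2)
 u(b) = sqrt(C1 + b^2)


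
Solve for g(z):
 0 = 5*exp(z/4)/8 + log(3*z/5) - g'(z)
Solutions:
 g(z) = C1 + z*log(z) + z*(-log(5) - 1 + log(3)) + 5*exp(z/4)/2


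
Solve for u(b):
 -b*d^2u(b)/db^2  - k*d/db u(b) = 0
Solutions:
 u(b) = C1 + b^(1 - re(k))*(C2*sin(log(b)*Abs(im(k))) + C3*cos(log(b)*im(k)))


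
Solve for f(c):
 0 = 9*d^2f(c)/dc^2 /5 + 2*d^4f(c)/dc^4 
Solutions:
 f(c) = C1 + C2*c + C3*sin(3*sqrt(10)*c/10) + C4*cos(3*sqrt(10)*c/10)


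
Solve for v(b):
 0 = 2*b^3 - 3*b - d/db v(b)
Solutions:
 v(b) = C1 + b^4/2 - 3*b^2/2


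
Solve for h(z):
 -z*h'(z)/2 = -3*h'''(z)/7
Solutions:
 h(z) = C1 + Integral(C2*airyai(6^(2/3)*7^(1/3)*z/6) + C3*airybi(6^(2/3)*7^(1/3)*z/6), z)


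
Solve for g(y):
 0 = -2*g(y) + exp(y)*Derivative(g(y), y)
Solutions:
 g(y) = C1*exp(-2*exp(-y))


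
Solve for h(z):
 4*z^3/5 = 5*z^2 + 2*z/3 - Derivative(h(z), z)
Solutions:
 h(z) = C1 - z^4/5 + 5*z^3/3 + z^2/3


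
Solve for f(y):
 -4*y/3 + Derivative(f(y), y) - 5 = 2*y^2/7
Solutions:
 f(y) = C1 + 2*y^3/21 + 2*y^2/3 + 5*y


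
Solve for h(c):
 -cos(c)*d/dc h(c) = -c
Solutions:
 h(c) = C1 + Integral(c/cos(c), c)


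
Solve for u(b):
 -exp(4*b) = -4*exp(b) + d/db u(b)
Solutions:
 u(b) = C1 - exp(4*b)/4 + 4*exp(b)


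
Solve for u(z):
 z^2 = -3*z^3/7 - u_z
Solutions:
 u(z) = C1 - 3*z^4/28 - z^3/3


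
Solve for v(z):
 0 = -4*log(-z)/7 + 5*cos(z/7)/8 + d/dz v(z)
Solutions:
 v(z) = C1 + 4*z*log(-z)/7 - 4*z/7 - 35*sin(z/7)/8


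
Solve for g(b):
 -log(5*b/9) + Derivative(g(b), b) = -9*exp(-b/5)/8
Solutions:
 g(b) = C1 + b*log(b) + b*(-2*log(3) - 1 + log(5)) + 45*exp(-b/5)/8


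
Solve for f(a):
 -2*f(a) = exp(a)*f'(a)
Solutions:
 f(a) = C1*exp(2*exp(-a))


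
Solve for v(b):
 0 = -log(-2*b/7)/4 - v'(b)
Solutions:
 v(b) = C1 - b*log(-b)/4 + b*(-log(2) + 1 + log(7))/4


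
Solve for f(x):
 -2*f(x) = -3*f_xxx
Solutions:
 f(x) = C3*exp(2^(1/3)*3^(2/3)*x/3) + (C1*sin(2^(1/3)*3^(1/6)*x/2) + C2*cos(2^(1/3)*3^(1/6)*x/2))*exp(-2^(1/3)*3^(2/3)*x/6)


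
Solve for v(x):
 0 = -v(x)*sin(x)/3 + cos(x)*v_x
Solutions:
 v(x) = C1/cos(x)^(1/3)


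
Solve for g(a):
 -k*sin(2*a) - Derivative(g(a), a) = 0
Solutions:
 g(a) = C1 + k*cos(2*a)/2


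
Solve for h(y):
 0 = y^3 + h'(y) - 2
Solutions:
 h(y) = C1 - y^4/4 + 2*y


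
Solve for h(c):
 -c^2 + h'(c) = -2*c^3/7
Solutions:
 h(c) = C1 - c^4/14 + c^3/3


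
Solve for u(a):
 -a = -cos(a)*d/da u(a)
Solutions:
 u(a) = C1 + Integral(a/cos(a), a)


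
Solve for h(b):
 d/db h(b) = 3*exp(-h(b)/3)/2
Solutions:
 h(b) = 3*log(C1 + b/2)


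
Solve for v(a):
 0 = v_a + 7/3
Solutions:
 v(a) = C1 - 7*a/3


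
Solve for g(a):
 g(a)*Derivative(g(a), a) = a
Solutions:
 g(a) = -sqrt(C1 + a^2)
 g(a) = sqrt(C1 + a^2)


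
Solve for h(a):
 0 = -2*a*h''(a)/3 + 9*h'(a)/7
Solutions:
 h(a) = C1 + C2*a^(41/14)


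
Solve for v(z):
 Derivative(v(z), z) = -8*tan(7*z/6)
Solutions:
 v(z) = C1 + 48*log(cos(7*z/6))/7


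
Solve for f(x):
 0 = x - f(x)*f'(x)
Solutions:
 f(x) = -sqrt(C1 + x^2)
 f(x) = sqrt(C1 + x^2)


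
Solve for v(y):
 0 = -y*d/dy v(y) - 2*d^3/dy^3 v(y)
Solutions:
 v(y) = C1 + Integral(C2*airyai(-2^(2/3)*y/2) + C3*airybi(-2^(2/3)*y/2), y)


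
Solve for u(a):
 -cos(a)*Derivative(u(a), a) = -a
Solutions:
 u(a) = C1 + Integral(a/cos(a), a)


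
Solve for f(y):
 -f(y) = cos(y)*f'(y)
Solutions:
 f(y) = C1*sqrt(sin(y) - 1)/sqrt(sin(y) + 1)


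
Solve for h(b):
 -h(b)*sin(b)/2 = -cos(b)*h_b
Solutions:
 h(b) = C1/sqrt(cos(b))


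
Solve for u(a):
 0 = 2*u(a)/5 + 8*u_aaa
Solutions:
 u(a) = C3*exp(-50^(1/3)*a/10) + (C1*sin(sqrt(3)*50^(1/3)*a/20) + C2*cos(sqrt(3)*50^(1/3)*a/20))*exp(50^(1/3)*a/20)


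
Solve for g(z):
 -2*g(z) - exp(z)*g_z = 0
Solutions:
 g(z) = C1*exp(2*exp(-z))


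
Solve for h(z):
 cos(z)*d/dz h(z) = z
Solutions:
 h(z) = C1 + Integral(z/cos(z), z)


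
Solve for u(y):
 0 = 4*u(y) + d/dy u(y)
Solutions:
 u(y) = C1*exp(-4*y)


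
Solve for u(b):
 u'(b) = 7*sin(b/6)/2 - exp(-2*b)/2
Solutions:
 u(b) = C1 - 21*cos(b/6) + exp(-2*b)/4


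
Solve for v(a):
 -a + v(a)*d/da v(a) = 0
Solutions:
 v(a) = -sqrt(C1 + a^2)
 v(a) = sqrt(C1 + a^2)


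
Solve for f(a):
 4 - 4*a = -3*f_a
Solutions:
 f(a) = C1 + 2*a^2/3 - 4*a/3


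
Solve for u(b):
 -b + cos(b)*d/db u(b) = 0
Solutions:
 u(b) = C1 + Integral(b/cos(b), b)


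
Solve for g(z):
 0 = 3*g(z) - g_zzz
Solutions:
 g(z) = C3*exp(3^(1/3)*z) + (C1*sin(3^(5/6)*z/2) + C2*cos(3^(5/6)*z/2))*exp(-3^(1/3)*z/2)


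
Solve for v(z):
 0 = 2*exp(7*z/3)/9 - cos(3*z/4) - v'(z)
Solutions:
 v(z) = C1 + 2*exp(7*z/3)/21 - 4*sin(3*z/4)/3


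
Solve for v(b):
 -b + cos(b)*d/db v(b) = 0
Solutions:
 v(b) = C1 + Integral(b/cos(b), b)


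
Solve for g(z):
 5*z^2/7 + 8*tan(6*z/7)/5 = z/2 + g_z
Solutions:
 g(z) = C1 + 5*z^3/21 - z^2/4 - 28*log(cos(6*z/7))/15


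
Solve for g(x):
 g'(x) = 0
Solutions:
 g(x) = C1


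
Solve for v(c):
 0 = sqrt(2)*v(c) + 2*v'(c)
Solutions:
 v(c) = C1*exp(-sqrt(2)*c/2)


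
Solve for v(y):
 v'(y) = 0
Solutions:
 v(y) = C1


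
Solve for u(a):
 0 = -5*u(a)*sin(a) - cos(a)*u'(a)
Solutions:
 u(a) = C1*cos(a)^5


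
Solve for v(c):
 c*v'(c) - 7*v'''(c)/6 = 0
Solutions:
 v(c) = C1 + Integral(C2*airyai(6^(1/3)*7^(2/3)*c/7) + C3*airybi(6^(1/3)*7^(2/3)*c/7), c)


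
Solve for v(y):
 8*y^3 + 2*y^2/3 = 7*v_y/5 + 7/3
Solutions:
 v(y) = C1 + 10*y^4/7 + 10*y^3/63 - 5*y/3


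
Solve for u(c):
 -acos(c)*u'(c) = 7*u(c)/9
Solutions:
 u(c) = C1*exp(-7*Integral(1/acos(c), c)/9)


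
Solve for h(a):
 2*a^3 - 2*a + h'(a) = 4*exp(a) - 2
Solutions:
 h(a) = C1 - a^4/2 + a^2 - 2*a + 4*exp(a)


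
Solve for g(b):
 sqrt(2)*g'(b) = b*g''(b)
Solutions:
 g(b) = C1 + C2*b^(1 + sqrt(2))


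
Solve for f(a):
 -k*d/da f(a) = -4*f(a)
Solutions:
 f(a) = C1*exp(4*a/k)


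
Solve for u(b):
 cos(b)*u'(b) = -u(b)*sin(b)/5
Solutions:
 u(b) = C1*cos(b)^(1/5)


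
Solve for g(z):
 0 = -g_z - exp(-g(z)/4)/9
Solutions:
 g(z) = 4*log(C1 - z/36)


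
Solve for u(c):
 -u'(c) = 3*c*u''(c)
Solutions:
 u(c) = C1 + C2*c^(2/3)


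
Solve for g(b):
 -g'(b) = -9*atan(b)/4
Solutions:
 g(b) = C1 + 9*b*atan(b)/4 - 9*log(b^2 + 1)/8


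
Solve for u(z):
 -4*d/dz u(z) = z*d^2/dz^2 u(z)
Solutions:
 u(z) = C1 + C2/z^3


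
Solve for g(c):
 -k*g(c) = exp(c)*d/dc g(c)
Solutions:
 g(c) = C1*exp(k*exp(-c))


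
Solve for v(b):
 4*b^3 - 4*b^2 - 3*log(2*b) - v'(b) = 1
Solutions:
 v(b) = C1 + b^4 - 4*b^3/3 - 3*b*log(b) - b*log(8) + 2*b


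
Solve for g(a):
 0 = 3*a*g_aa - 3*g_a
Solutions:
 g(a) = C1 + C2*a^2


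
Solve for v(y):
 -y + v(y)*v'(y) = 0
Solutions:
 v(y) = -sqrt(C1 + y^2)
 v(y) = sqrt(C1 + y^2)


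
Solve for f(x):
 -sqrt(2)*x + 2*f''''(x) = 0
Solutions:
 f(x) = C1 + C2*x + C3*x^2 + C4*x^3 + sqrt(2)*x^5/240


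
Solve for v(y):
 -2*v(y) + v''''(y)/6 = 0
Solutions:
 v(y) = C1*exp(-sqrt(2)*3^(1/4)*y) + C2*exp(sqrt(2)*3^(1/4)*y) + C3*sin(sqrt(2)*3^(1/4)*y) + C4*cos(sqrt(2)*3^(1/4)*y)


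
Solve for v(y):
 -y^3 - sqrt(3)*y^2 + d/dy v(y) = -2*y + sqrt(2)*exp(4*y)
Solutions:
 v(y) = C1 + y^4/4 + sqrt(3)*y^3/3 - y^2 + sqrt(2)*exp(4*y)/4


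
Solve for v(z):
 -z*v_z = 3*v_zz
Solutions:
 v(z) = C1 + C2*erf(sqrt(6)*z/6)


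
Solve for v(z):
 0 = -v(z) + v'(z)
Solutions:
 v(z) = C1*exp(z)


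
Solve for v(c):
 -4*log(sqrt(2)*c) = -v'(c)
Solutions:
 v(c) = C1 + 4*c*log(c) - 4*c + c*log(4)


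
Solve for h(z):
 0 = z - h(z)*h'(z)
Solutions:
 h(z) = -sqrt(C1 + z^2)
 h(z) = sqrt(C1 + z^2)


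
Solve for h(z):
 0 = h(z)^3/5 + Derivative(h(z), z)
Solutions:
 h(z) = -sqrt(10)*sqrt(-1/(C1 - z))/2
 h(z) = sqrt(10)*sqrt(-1/(C1 - z))/2


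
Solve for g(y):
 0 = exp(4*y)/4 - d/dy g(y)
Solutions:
 g(y) = C1 + exp(4*y)/16


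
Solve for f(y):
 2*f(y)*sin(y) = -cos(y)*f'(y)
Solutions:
 f(y) = C1*cos(y)^2


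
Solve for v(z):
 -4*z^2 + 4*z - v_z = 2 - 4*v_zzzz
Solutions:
 v(z) = C1 + C4*exp(2^(1/3)*z/2) - 4*z^3/3 + 2*z^2 - 2*z + (C2*sin(2^(1/3)*sqrt(3)*z/4) + C3*cos(2^(1/3)*sqrt(3)*z/4))*exp(-2^(1/3)*z/4)


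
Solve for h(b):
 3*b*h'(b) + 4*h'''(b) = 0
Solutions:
 h(b) = C1 + Integral(C2*airyai(-6^(1/3)*b/2) + C3*airybi(-6^(1/3)*b/2), b)


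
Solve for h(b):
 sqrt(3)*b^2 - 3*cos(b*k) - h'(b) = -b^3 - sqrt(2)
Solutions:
 h(b) = C1 + b^4/4 + sqrt(3)*b^3/3 + sqrt(2)*b - 3*sin(b*k)/k


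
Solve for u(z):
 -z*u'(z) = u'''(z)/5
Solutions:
 u(z) = C1 + Integral(C2*airyai(-5^(1/3)*z) + C3*airybi(-5^(1/3)*z), z)


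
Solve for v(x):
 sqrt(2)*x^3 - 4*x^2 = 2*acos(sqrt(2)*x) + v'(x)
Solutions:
 v(x) = C1 + sqrt(2)*x^4/4 - 4*x^3/3 - 2*x*acos(sqrt(2)*x) + sqrt(2)*sqrt(1 - 2*x^2)


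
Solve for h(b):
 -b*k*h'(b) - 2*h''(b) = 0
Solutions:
 h(b) = Piecewise((-sqrt(pi)*C1*erf(b*sqrt(k)/2)/sqrt(k) - C2, (k > 0) | (k < 0)), (-C1*b - C2, True))


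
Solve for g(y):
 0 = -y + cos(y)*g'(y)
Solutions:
 g(y) = C1 + Integral(y/cos(y), y)


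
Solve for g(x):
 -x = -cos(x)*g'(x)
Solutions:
 g(x) = C1 + Integral(x/cos(x), x)


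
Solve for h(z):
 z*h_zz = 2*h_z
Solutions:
 h(z) = C1 + C2*z^3


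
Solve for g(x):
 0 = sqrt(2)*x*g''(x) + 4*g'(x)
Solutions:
 g(x) = C1 + C2*x^(1 - 2*sqrt(2))


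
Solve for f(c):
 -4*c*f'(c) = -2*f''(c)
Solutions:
 f(c) = C1 + C2*erfi(c)


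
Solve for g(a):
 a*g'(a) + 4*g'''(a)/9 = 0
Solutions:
 g(a) = C1 + Integral(C2*airyai(-2^(1/3)*3^(2/3)*a/2) + C3*airybi(-2^(1/3)*3^(2/3)*a/2), a)


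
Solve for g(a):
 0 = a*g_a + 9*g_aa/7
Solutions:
 g(a) = C1 + C2*erf(sqrt(14)*a/6)


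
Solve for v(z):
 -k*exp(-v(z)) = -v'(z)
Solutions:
 v(z) = log(C1 + k*z)


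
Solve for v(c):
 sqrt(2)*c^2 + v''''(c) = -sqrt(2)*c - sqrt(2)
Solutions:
 v(c) = C1 + C2*c + C3*c^2 + C4*c^3 - sqrt(2)*c^6/360 - sqrt(2)*c^5/120 - sqrt(2)*c^4/24


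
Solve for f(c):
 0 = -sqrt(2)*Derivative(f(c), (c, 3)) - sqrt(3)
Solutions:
 f(c) = C1 + C2*c + C3*c^2 - sqrt(6)*c^3/12


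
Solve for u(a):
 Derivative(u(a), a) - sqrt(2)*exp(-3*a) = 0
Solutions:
 u(a) = C1 - sqrt(2)*exp(-3*a)/3


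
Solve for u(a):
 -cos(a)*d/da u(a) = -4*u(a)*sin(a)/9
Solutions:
 u(a) = C1/cos(a)^(4/9)


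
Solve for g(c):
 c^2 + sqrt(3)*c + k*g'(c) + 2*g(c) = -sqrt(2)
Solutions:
 g(c) = C1*exp(-2*c/k) - c^2/2 + c*k/2 - sqrt(3)*c/2 - k^2/4 + sqrt(3)*k/4 - sqrt(2)/2


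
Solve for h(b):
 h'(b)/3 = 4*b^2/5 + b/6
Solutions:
 h(b) = C1 + 4*b^3/5 + b^2/4


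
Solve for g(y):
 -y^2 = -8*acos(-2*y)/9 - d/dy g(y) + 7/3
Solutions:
 g(y) = C1 + y^3/3 - 8*y*acos(-2*y)/9 + 7*y/3 - 4*sqrt(1 - 4*y^2)/9


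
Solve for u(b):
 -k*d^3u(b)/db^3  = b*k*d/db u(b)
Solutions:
 u(b) = C1 + Integral(C2*airyai(-b) + C3*airybi(-b), b)


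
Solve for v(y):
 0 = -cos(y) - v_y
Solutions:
 v(y) = C1 - sin(y)


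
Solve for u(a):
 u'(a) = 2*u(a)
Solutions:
 u(a) = C1*exp(2*a)


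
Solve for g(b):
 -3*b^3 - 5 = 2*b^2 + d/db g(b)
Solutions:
 g(b) = C1 - 3*b^4/4 - 2*b^3/3 - 5*b


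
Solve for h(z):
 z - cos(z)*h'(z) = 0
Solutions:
 h(z) = C1 + Integral(z/cos(z), z)


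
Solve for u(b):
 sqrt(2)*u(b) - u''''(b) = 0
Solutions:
 u(b) = C1*exp(-2^(1/8)*b) + C2*exp(2^(1/8)*b) + C3*sin(2^(1/8)*b) + C4*cos(2^(1/8)*b)


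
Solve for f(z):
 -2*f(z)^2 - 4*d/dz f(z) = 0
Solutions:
 f(z) = 2/(C1 + z)


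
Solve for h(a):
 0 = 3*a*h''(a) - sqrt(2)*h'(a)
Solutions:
 h(a) = C1 + C2*a^(sqrt(2)/3 + 1)


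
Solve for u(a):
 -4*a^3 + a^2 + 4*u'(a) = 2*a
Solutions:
 u(a) = C1 + a^4/4 - a^3/12 + a^2/4


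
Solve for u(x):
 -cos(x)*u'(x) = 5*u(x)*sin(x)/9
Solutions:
 u(x) = C1*cos(x)^(5/9)


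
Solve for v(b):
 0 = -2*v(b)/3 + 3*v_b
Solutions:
 v(b) = C1*exp(2*b/9)


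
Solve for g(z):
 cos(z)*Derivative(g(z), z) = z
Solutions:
 g(z) = C1 + Integral(z/cos(z), z)


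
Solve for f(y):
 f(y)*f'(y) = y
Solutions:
 f(y) = -sqrt(C1 + y^2)
 f(y) = sqrt(C1 + y^2)


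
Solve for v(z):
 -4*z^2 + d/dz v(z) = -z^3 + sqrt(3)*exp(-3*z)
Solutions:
 v(z) = C1 - z^4/4 + 4*z^3/3 - sqrt(3)*exp(-3*z)/3


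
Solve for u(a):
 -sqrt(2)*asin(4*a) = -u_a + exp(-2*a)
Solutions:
 u(a) = C1 + sqrt(2)*a*asin(4*a) + sqrt(2)*sqrt(1 - 16*a^2)/4 - exp(-2*a)/2


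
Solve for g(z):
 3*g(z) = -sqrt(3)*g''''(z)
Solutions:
 g(z) = (C1*sin(sqrt(2)*3^(1/8)*z/2) + C2*cos(sqrt(2)*3^(1/8)*z/2))*exp(-sqrt(2)*3^(1/8)*z/2) + (C3*sin(sqrt(2)*3^(1/8)*z/2) + C4*cos(sqrt(2)*3^(1/8)*z/2))*exp(sqrt(2)*3^(1/8)*z/2)


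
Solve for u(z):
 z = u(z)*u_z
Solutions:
 u(z) = -sqrt(C1 + z^2)
 u(z) = sqrt(C1 + z^2)


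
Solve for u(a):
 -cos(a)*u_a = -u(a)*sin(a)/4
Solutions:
 u(a) = C1/cos(a)^(1/4)


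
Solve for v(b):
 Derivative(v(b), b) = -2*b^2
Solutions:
 v(b) = C1 - 2*b^3/3


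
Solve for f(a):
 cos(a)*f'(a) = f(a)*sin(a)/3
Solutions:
 f(a) = C1/cos(a)^(1/3)


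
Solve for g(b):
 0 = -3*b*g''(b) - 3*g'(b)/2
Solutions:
 g(b) = C1 + C2*sqrt(b)


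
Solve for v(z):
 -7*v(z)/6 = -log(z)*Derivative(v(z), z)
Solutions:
 v(z) = C1*exp(7*li(z)/6)


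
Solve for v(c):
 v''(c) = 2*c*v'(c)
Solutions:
 v(c) = C1 + C2*erfi(c)


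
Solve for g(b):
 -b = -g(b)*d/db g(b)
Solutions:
 g(b) = -sqrt(C1 + b^2)
 g(b) = sqrt(C1 + b^2)


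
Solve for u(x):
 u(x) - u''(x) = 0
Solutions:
 u(x) = C1*exp(-x) + C2*exp(x)


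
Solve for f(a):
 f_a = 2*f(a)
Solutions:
 f(a) = C1*exp(2*a)


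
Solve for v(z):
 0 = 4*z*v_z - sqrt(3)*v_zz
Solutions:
 v(z) = C1 + C2*erfi(sqrt(2)*3^(3/4)*z/3)


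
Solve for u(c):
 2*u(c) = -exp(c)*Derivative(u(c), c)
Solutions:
 u(c) = C1*exp(2*exp(-c))


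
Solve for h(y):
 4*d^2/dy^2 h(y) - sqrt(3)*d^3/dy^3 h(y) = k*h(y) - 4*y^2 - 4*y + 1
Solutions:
 h(y) = C1*exp(y*(2^(2/3)*sqrt(3)*(81*k + sqrt((81*k - 128)^2 - 16384) - 128)^(1/3) - 3*2^(2/3)*I*(81*k + sqrt((81*k - 128)^2 - 16384) - 128)^(1/3) + 16*sqrt(3) - 384*2^(1/3)/((-sqrt(3) + 3*I)*(81*k + sqrt((81*k - 128)^2 - 16384) - 128)^(1/3)))/36) + C2*exp(y*(2^(2/3)*sqrt(3)*(81*k + sqrt((81*k - 128)^2 - 16384) - 128)^(1/3) + 3*2^(2/3)*I*(81*k + sqrt((81*k - 128)^2 - 16384) - 128)^(1/3) + 16*sqrt(3) + 384*2^(1/3)/((sqrt(3) + 3*I)*(81*k + sqrt((81*k - 128)^2 - 16384) - 128)^(1/3)))/36) + C3*exp(sqrt(3)*y*(-2^(2/3)*(81*k + sqrt((81*k - 128)^2 - 16384) - 128)^(1/3) + 8 - 32*2^(1/3)/(81*k + sqrt((81*k - 128)^2 - 16384) - 128)^(1/3))/18) + 4*y^2/k + 4*y/k - 1/k + 32/k^2


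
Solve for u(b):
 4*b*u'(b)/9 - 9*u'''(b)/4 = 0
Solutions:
 u(b) = C1 + Integral(C2*airyai(2*2^(1/3)*3^(2/3)*b/9) + C3*airybi(2*2^(1/3)*3^(2/3)*b/9), b)


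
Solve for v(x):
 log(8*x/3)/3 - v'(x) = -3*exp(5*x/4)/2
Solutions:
 v(x) = C1 + x*log(x)/3 + x*(-log(3)/3 - 1/3 + log(2)) + 6*exp(5*x/4)/5


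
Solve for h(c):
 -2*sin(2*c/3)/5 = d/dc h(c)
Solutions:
 h(c) = C1 + 3*cos(2*c/3)/5


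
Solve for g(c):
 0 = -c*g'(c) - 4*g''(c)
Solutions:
 g(c) = C1 + C2*erf(sqrt(2)*c/4)


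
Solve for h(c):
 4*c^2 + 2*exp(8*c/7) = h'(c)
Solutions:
 h(c) = C1 + 4*c^3/3 + 7*exp(8*c/7)/4


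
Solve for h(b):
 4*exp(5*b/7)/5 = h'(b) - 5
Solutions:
 h(b) = C1 + 5*b + 28*exp(5*b/7)/25


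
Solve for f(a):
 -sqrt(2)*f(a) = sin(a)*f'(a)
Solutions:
 f(a) = C1*(cos(a) + 1)^(sqrt(2)/2)/(cos(a) - 1)^(sqrt(2)/2)


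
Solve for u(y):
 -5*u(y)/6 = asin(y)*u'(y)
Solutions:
 u(y) = C1*exp(-5*Integral(1/asin(y), y)/6)


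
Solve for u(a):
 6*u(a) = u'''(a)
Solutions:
 u(a) = C3*exp(6^(1/3)*a) + (C1*sin(2^(1/3)*3^(5/6)*a/2) + C2*cos(2^(1/3)*3^(5/6)*a/2))*exp(-6^(1/3)*a/2)


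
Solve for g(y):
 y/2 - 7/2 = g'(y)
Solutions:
 g(y) = C1 + y^2/4 - 7*y/2


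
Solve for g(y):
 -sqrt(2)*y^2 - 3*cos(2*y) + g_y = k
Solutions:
 g(y) = C1 + k*y + sqrt(2)*y^3/3 + 3*sin(2*y)/2


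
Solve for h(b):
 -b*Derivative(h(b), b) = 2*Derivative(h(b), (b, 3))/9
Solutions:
 h(b) = C1 + Integral(C2*airyai(-6^(2/3)*b/2) + C3*airybi(-6^(2/3)*b/2), b)


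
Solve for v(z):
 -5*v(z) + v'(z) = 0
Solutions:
 v(z) = C1*exp(5*z)


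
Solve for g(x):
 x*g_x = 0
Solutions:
 g(x) = C1


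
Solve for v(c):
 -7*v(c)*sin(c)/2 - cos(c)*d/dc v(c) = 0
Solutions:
 v(c) = C1*cos(c)^(7/2)


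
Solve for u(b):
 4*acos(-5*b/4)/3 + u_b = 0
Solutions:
 u(b) = C1 - 4*b*acos(-5*b/4)/3 - 4*sqrt(16 - 25*b^2)/15


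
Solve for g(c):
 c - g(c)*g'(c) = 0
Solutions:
 g(c) = -sqrt(C1 + c^2)
 g(c) = sqrt(C1 + c^2)


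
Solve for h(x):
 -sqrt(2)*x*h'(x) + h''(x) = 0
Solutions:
 h(x) = C1 + C2*erfi(2^(3/4)*x/2)


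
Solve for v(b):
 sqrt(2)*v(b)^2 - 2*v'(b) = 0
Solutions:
 v(b) = -2/(C1 + sqrt(2)*b)


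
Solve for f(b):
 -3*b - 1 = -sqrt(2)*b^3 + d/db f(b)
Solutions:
 f(b) = C1 + sqrt(2)*b^4/4 - 3*b^2/2 - b


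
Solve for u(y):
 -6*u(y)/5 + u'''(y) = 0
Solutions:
 u(y) = C3*exp(5^(2/3)*6^(1/3)*y/5) + (C1*sin(2^(1/3)*3^(5/6)*5^(2/3)*y/10) + C2*cos(2^(1/3)*3^(5/6)*5^(2/3)*y/10))*exp(-5^(2/3)*6^(1/3)*y/10)


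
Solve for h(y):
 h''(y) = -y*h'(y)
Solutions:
 h(y) = C1 + C2*erf(sqrt(2)*y/2)


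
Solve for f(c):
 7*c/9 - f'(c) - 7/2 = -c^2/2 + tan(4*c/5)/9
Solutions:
 f(c) = C1 + c^3/6 + 7*c^2/18 - 7*c/2 + 5*log(cos(4*c/5))/36


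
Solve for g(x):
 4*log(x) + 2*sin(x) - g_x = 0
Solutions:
 g(x) = C1 + 4*x*log(x) - 4*x - 2*cos(x)


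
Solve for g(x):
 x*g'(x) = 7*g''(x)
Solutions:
 g(x) = C1 + C2*erfi(sqrt(14)*x/14)


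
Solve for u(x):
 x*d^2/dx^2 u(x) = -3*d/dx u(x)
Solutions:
 u(x) = C1 + C2/x^2


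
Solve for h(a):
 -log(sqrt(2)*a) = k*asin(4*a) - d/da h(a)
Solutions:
 h(a) = C1 + a*log(a) - a + a*log(2)/2 + k*(a*asin(4*a) + sqrt(1 - 16*a^2)/4)


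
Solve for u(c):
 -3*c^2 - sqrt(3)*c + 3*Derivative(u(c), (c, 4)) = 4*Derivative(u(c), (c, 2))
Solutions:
 u(c) = C1 + C2*c + C3*exp(-2*sqrt(3)*c/3) + C4*exp(2*sqrt(3)*c/3) - c^4/16 - sqrt(3)*c^3/24 - 9*c^2/16


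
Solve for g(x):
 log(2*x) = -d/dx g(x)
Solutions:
 g(x) = C1 - x*log(x) - x*log(2) + x


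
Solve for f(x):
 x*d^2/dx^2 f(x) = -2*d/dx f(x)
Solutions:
 f(x) = C1 + C2/x


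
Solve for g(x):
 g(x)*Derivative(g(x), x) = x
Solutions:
 g(x) = -sqrt(C1 + x^2)
 g(x) = sqrt(C1 + x^2)


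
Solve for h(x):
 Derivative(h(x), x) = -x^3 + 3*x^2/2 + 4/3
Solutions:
 h(x) = C1 - x^4/4 + x^3/2 + 4*x/3


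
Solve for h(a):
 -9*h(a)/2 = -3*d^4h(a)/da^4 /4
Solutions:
 h(a) = C1*exp(-6^(1/4)*a) + C2*exp(6^(1/4)*a) + C3*sin(6^(1/4)*a) + C4*cos(6^(1/4)*a)


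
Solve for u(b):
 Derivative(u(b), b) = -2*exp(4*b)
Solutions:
 u(b) = C1 - exp(4*b)/2


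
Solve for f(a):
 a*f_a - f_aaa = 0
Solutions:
 f(a) = C1 + Integral(C2*airyai(a) + C3*airybi(a), a)


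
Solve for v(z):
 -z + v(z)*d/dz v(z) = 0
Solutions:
 v(z) = -sqrt(C1 + z^2)
 v(z) = sqrt(C1 + z^2)


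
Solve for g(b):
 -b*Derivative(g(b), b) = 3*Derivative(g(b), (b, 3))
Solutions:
 g(b) = C1 + Integral(C2*airyai(-3^(2/3)*b/3) + C3*airybi(-3^(2/3)*b/3), b)


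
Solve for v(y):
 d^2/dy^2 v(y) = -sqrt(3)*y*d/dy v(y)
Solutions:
 v(y) = C1 + C2*erf(sqrt(2)*3^(1/4)*y/2)


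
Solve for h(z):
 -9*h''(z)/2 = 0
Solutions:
 h(z) = C1 + C2*z


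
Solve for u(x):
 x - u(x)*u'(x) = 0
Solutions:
 u(x) = -sqrt(C1 + x^2)
 u(x) = sqrt(C1 + x^2)


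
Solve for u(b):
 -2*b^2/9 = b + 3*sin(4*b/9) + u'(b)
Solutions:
 u(b) = C1 - 2*b^3/27 - b^2/2 + 27*cos(4*b/9)/4


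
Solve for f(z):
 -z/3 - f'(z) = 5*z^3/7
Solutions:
 f(z) = C1 - 5*z^4/28 - z^2/6


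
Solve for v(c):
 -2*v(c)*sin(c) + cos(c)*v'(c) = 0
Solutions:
 v(c) = C1/cos(c)^2


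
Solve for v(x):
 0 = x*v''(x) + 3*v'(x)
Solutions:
 v(x) = C1 + C2/x^2


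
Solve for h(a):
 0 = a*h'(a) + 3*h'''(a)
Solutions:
 h(a) = C1 + Integral(C2*airyai(-3^(2/3)*a/3) + C3*airybi(-3^(2/3)*a/3), a)


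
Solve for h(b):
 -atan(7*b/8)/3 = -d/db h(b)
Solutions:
 h(b) = C1 + b*atan(7*b/8)/3 - 4*log(49*b^2 + 64)/21


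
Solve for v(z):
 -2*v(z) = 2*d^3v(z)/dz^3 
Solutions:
 v(z) = C3*exp(-z) + (C1*sin(sqrt(3)*z/2) + C2*cos(sqrt(3)*z/2))*exp(z/2)


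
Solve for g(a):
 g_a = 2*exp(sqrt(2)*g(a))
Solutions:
 g(a) = sqrt(2)*(2*log(-1/(C1 + 2*a)) - log(2))/4


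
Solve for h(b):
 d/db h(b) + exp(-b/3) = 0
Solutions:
 h(b) = C1 + 3*exp(-b/3)


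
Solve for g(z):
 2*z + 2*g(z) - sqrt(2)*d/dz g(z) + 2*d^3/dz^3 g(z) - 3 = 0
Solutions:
 g(z) = C1*exp(3^(1/3)*z*(2^(5/6)*3^(1/3)/(sqrt(3)*sqrt(27 - sqrt(2)) + 9)^(1/3) + 2^(2/3)*(sqrt(3)*sqrt(27 - sqrt(2)) + 9)^(1/3))/12)*sin(3^(1/6)*z*(-3*2^(5/6)/(sqrt(3)*sqrt(27 - sqrt(2)) + 9)^(1/3) + 6^(2/3)*(sqrt(3)*sqrt(27 - sqrt(2)) + 9)^(1/3))/12) + C2*exp(3^(1/3)*z*(2^(5/6)*3^(1/3)/(sqrt(3)*sqrt(27 - sqrt(2)) + 9)^(1/3) + 2^(2/3)*(sqrt(3)*sqrt(27 - sqrt(2)) + 9)^(1/3))/12)*cos(3^(1/6)*z*(-3*2^(5/6)/(sqrt(3)*sqrt(27 - sqrt(2)) + 9)^(1/3) + 6^(2/3)*(sqrt(3)*sqrt(27 - sqrt(2)) + 9)^(1/3))/12) + C3*exp(-3^(1/3)*z*(2^(5/6)*3^(1/3)/(sqrt(3)*sqrt(27 - sqrt(2)) + 9)^(1/3) + 2^(2/3)*(sqrt(3)*sqrt(27 - sqrt(2)) + 9)^(1/3))/6) - z - sqrt(2)/2 + 3/2


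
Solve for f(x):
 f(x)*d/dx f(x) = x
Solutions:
 f(x) = -sqrt(C1 + x^2)
 f(x) = sqrt(C1 + x^2)


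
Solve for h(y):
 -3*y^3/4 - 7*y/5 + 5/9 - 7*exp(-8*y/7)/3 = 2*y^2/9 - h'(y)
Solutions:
 h(y) = C1 + 3*y^4/16 + 2*y^3/27 + 7*y^2/10 - 5*y/9 - 49*exp(-8*y/7)/24


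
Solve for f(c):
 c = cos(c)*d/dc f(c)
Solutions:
 f(c) = C1 + Integral(c/cos(c), c)


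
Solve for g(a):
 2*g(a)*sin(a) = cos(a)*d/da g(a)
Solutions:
 g(a) = C1/cos(a)^2


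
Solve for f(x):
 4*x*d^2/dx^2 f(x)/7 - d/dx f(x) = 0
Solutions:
 f(x) = C1 + C2*x^(11/4)


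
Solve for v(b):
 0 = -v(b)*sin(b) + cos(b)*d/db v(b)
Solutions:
 v(b) = C1/cos(b)


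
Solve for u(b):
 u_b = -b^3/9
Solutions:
 u(b) = C1 - b^4/36


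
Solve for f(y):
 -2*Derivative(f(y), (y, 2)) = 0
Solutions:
 f(y) = C1 + C2*y


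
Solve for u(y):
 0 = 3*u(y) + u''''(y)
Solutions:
 u(y) = (C1*sin(sqrt(2)*3^(1/4)*y/2) + C2*cos(sqrt(2)*3^(1/4)*y/2))*exp(-sqrt(2)*3^(1/4)*y/2) + (C3*sin(sqrt(2)*3^(1/4)*y/2) + C4*cos(sqrt(2)*3^(1/4)*y/2))*exp(sqrt(2)*3^(1/4)*y/2)


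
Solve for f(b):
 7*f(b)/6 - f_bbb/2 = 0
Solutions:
 f(b) = C3*exp(3^(2/3)*7^(1/3)*b/3) + (C1*sin(3^(1/6)*7^(1/3)*b/2) + C2*cos(3^(1/6)*7^(1/3)*b/2))*exp(-3^(2/3)*7^(1/3)*b/6)


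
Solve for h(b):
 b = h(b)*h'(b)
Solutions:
 h(b) = -sqrt(C1 + b^2)
 h(b) = sqrt(C1 + b^2)


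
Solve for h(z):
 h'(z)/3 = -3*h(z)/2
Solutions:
 h(z) = C1*exp(-9*z/2)


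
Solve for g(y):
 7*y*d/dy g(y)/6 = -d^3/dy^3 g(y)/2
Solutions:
 g(y) = C1 + Integral(C2*airyai(-3^(2/3)*7^(1/3)*y/3) + C3*airybi(-3^(2/3)*7^(1/3)*y/3), y)


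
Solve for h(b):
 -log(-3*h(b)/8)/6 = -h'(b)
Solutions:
 -6*Integral(1/(log(-_y) - 3*log(2) + log(3)), (_y, h(b))) = C1 - b


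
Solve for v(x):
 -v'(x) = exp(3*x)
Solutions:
 v(x) = C1 - exp(3*x)/3


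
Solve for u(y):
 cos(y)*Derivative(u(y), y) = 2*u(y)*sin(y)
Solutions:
 u(y) = C1/cos(y)^2


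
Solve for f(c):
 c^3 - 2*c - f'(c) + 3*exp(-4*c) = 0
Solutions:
 f(c) = C1 + c^4/4 - c^2 - 3*exp(-4*c)/4


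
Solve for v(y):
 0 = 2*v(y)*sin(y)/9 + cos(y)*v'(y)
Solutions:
 v(y) = C1*cos(y)^(2/9)


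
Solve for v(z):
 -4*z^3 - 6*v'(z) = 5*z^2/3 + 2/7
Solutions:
 v(z) = C1 - z^4/6 - 5*z^3/54 - z/21


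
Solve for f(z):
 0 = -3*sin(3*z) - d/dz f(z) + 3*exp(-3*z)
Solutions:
 f(z) = C1 + cos(3*z) - exp(-3*z)


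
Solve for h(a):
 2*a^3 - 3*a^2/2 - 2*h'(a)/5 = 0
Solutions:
 h(a) = C1 + 5*a^4/4 - 5*a^3/4


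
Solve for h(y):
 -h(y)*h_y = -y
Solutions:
 h(y) = -sqrt(C1 + y^2)
 h(y) = sqrt(C1 + y^2)


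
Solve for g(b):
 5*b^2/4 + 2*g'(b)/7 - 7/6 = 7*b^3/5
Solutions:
 g(b) = C1 + 49*b^4/40 - 35*b^3/24 + 49*b/12


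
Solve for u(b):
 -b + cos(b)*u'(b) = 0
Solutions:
 u(b) = C1 + Integral(b/cos(b), b)


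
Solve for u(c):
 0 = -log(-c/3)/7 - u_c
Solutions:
 u(c) = C1 - c*log(-c)/7 + c*(1 + log(3))/7


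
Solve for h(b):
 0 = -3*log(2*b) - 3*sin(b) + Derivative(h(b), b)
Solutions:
 h(b) = C1 + 3*b*log(b) - 3*b + 3*b*log(2) - 3*cos(b)


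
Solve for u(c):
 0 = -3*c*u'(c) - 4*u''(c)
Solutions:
 u(c) = C1 + C2*erf(sqrt(6)*c/4)


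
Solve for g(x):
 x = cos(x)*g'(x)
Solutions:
 g(x) = C1 + Integral(x/cos(x), x)


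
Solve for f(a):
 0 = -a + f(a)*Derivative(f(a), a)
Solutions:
 f(a) = -sqrt(C1 + a^2)
 f(a) = sqrt(C1 + a^2)


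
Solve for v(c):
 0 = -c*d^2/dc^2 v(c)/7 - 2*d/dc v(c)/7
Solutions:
 v(c) = C1 + C2/c


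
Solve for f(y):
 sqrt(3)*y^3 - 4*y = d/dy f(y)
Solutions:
 f(y) = C1 + sqrt(3)*y^4/4 - 2*y^2


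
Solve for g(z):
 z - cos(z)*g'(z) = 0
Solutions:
 g(z) = C1 + Integral(z/cos(z), z)


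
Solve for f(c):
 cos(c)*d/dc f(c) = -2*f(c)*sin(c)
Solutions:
 f(c) = C1*cos(c)^2


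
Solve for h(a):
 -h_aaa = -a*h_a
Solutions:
 h(a) = C1 + Integral(C2*airyai(a) + C3*airybi(a), a)


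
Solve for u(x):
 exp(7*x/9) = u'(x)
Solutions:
 u(x) = C1 + 9*exp(7*x/9)/7


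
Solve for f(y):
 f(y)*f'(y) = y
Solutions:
 f(y) = -sqrt(C1 + y^2)
 f(y) = sqrt(C1 + y^2)


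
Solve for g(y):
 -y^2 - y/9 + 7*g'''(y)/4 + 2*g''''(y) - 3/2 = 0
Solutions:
 g(y) = C1 + C2*y + C3*y^2 + C4*exp(-7*y/8) + y^5/105 - 137*y^4/2646 + 3515*y^3/9261


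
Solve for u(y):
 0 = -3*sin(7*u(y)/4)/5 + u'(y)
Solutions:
 -3*y/5 + 2*log(cos(7*u(y)/4) - 1)/7 - 2*log(cos(7*u(y)/4) + 1)/7 = C1


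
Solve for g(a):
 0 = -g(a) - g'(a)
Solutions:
 g(a) = C1*exp(-a)


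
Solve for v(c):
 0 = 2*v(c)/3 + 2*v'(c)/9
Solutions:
 v(c) = C1*exp(-3*c)


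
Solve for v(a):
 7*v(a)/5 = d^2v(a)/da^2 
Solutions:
 v(a) = C1*exp(-sqrt(35)*a/5) + C2*exp(sqrt(35)*a/5)


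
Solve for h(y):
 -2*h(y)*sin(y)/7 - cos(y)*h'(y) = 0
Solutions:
 h(y) = C1*cos(y)^(2/7)


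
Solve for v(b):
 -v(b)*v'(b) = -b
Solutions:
 v(b) = -sqrt(C1 + b^2)
 v(b) = sqrt(C1 + b^2)


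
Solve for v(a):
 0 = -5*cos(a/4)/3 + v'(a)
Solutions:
 v(a) = C1 + 20*sin(a/4)/3


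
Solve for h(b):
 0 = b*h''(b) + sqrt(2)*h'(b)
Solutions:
 h(b) = C1 + C2*b^(1 - sqrt(2))


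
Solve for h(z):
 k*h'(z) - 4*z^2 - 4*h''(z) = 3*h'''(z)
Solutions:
 h(z) = C1 + C2*exp(z*(sqrt(3*k + 4) - 2)/3) + C3*exp(-z*(sqrt(3*k + 4) + 2)/3) + 4*z^3/(3*k) + 16*z^2/k^2 + 24*z/k^2 + 128*z/k^3


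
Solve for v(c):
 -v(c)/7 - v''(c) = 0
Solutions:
 v(c) = C1*sin(sqrt(7)*c/7) + C2*cos(sqrt(7)*c/7)


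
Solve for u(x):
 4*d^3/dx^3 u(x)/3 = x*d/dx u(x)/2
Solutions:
 u(x) = C1 + Integral(C2*airyai(3^(1/3)*x/2) + C3*airybi(3^(1/3)*x/2), x)


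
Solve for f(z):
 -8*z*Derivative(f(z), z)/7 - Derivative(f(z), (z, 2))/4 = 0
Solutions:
 f(z) = C1 + C2*erf(4*sqrt(7)*z/7)


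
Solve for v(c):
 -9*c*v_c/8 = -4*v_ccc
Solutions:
 v(c) = C1 + Integral(C2*airyai(2^(1/3)*3^(2/3)*c/4) + C3*airybi(2^(1/3)*3^(2/3)*c/4), c)


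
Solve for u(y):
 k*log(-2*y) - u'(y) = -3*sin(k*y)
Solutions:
 u(y) = C1 + k*y*(log(-y) - 1) + k*y*log(2) + 3*Piecewise((-cos(k*y)/k, Ne(k, 0)), (0, True))


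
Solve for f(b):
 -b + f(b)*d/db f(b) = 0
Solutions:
 f(b) = -sqrt(C1 + b^2)
 f(b) = sqrt(C1 + b^2)


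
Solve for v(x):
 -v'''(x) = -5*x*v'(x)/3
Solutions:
 v(x) = C1 + Integral(C2*airyai(3^(2/3)*5^(1/3)*x/3) + C3*airybi(3^(2/3)*5^(1/3)*x/3), x)


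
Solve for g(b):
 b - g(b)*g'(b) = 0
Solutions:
 g(b) = -sqrt(C1 + b^2)
 g(b) = sqrt(C1 + b^2)


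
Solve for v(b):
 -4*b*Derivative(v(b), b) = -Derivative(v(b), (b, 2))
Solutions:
 v(b) = C1 + C2*erfi(sqrt(2)*b)


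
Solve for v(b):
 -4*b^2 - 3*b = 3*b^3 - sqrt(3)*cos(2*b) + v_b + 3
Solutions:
 v(b) = C1 - 3*b^4/4 - 4*b^3/3 - 3*b^2/2 - 3*b + sqrt(3)*sin(2*b)/2


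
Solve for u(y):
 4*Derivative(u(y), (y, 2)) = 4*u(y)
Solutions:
 u(y) = C1*exp(-y) + C2*exp(y)


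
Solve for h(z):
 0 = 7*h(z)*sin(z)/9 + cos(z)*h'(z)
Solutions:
 h(z) = C1*cos(z)^(7/9)


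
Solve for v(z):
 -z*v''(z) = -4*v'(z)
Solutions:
 v(z) = C1 + C2*z^5


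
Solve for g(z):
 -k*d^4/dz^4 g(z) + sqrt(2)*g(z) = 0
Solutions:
 g(z) = C1*exp(-2^(1/8)*z*(1/k)^(1/4)) + C2*exp(2^(1/8)*z*(1/k)^(1/4)) + C3*exp(-2^(1/8)*I*z*(1/k)^(1/4)) + C4*exp(2^(1/8)*I*z*(1/k)^(1/4))


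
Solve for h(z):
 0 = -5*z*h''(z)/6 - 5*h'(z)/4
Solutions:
 h(z) = C1 + C2/sqrt(z)


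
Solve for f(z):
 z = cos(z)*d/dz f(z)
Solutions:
 f(z) = C1 + Integral(z/cos(z), z)


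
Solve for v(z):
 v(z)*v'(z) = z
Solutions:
 v(z) = -sqrt(C1 + z^2)
 v(z) = sqrt(C1 + z^2)


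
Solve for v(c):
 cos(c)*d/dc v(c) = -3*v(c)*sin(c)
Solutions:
 v(c) = C1*cos(c)^3


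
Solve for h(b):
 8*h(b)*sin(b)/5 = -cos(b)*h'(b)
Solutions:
 h(b) = C1*cos(b)^(8/5)


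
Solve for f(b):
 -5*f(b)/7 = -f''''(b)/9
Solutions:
 f(b) = C1*exp(-sqrt(3)*5^(1/4)*7^(3/4)*b/7) + C2*exp(sqrt(3)*5^(1/4)*7^(3/4)*b/7) + C3*sin(sqrt(3)*5^(1/4)*7^(3/4)*b/7) + C4*cos(sqrt(3)*5^(1/4)*7^(3/4)*b/7)


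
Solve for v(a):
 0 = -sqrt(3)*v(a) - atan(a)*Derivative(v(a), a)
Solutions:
 v(a) = C1*exp(-sqrt(3)*Integral(1/atan(a), a))


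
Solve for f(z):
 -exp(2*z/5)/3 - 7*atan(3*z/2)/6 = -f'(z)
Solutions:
 f(z) = C1 + 7*z*atan(3*z/2)/6 + 5*exp(2*z/5)/6 - 7*log(9*z^2 + 4)/18


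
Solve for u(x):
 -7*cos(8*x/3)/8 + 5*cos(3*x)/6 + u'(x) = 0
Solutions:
 u(x) = C1 + 21*sin(8*x/3)/64 - 5*sin(3*x)/18


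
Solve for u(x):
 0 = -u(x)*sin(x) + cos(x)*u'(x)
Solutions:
 u(x) = C1/cos(x)


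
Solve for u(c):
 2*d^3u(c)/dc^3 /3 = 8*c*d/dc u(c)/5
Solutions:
 u(c) = C1 + Integral(C2*airyai(12^(1/3)*5^(2/3)*c/5) + C3*airybi(12^(1/3)*5^(2/3)*c/5), c)


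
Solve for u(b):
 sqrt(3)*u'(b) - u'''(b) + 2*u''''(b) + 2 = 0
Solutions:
 u(b) = C1 + C2*exp(b*((-1 + sqrt(-1 + (-1 + 54*sqrt(3))^2) + 54*sqrt(3))^(-1/3) + 2 + (-1 + sqrt(-1 + (-1 + 54*sqrt(3))^2) + 54*sqrt(3))^(1/3))/12)*sin(sqrt(3)*b*(-(-1 + sqrt(-1 + (-1 + 54*sqrt(3))^2) + 54*sqrt(3))^(1/3) + (-1 + sqrt(-1 + (-1 + 54*sqrt(3))^2) + 54*sqrt(3))^(-1/3))/12) + C3*exp(b*((-1 + sqrt(-1 + (-1 + 54*sqrt(3))^2) + 54*sqrt(3))^(-1/3) + 2 + (-1 + sqrt(-1 + (-1 + 54*sqrt(3))^2) + 54*sqrt(3))^(1/3))/12)*cos(sqrt(3)*b*(-(-1 + sqrt(-1 + (-1 + 54*sqrt(3))^2) + 54*sqrt(3))^(1/3) + (-1 + sqrt(-1 + (-1 + 54*sqrt(3))^2) + 54*sqrt(3))^(-1/3))/12) + C4*exp(b*(-(-1 + sqrt(-1 + (-1 + 54*sqrt(3))^2) + 54*sqrt(3))^(1/3) - 1/(-1 + sqrt(-1 + (-1 + 54*sqrt(3))^2) + 54*sqrt(3))^(1/3) + 1)/6) - 2*sqrt(3)*b/3


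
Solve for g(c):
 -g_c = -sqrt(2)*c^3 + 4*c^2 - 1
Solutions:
 g(c) = C1 + sqrt(2)*c^4/4 - 4*c^3/3 + c


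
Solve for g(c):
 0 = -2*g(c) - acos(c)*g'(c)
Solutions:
 g(c) = C1*exp(-2*Integral(1/acos(c), c))


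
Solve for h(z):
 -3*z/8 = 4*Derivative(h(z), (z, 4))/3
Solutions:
 h(z) = C1 + C2*z + C3*z^2 + C4*z^3 - 3*z^5/1280


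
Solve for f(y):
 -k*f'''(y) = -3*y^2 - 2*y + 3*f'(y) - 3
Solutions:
 f(y) = C1 + C2*exp(-sqrt(3)*y*sqrt(-1/k)) + C3*exp(sqrt(3)*y*sqrt(-1/k)) - 2*k*y/3 + y^3/3 + y^2/3 + y


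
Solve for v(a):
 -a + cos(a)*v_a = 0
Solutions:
 v(a) = C1 + Integral(a/cos(a), a)


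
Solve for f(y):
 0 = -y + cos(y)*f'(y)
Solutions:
 f(y) = C1 + Integral(y/cos(y), y)
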